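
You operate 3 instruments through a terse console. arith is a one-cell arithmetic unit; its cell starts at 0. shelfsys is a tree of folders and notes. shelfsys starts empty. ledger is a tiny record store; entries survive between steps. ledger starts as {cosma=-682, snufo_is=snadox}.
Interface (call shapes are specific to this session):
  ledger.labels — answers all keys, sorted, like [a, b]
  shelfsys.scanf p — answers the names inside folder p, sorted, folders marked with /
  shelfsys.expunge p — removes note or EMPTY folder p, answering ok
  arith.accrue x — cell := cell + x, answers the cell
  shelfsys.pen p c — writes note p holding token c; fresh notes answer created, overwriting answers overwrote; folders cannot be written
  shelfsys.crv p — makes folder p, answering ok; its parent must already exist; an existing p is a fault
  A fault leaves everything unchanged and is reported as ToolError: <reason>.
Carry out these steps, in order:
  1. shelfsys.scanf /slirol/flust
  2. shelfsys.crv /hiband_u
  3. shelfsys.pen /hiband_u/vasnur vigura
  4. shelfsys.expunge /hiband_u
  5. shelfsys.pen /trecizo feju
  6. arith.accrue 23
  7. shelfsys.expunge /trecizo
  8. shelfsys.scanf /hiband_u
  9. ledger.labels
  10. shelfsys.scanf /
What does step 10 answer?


Answer: [hiband_u/]

Derivation:
[in] scanf /slirol/flust
[out] ToolError: not found
[in] crv /hiband_u
[out] ok
[in] pen /hiband_u/vasnur vigura
[out] created
[in] expunge /hiband_u
[out] ToolError: not empty
[in] pen /trecizo feju
[out] created
[in] accrue 23
[out] 23
[in] expunge /trecizo
[out] ok
[in] scanf /hiband_u
[out] [vasnur]
[in] labels
[out] [cosma, snufo_is]
[in] scanf /
[out] [hiband_u/]


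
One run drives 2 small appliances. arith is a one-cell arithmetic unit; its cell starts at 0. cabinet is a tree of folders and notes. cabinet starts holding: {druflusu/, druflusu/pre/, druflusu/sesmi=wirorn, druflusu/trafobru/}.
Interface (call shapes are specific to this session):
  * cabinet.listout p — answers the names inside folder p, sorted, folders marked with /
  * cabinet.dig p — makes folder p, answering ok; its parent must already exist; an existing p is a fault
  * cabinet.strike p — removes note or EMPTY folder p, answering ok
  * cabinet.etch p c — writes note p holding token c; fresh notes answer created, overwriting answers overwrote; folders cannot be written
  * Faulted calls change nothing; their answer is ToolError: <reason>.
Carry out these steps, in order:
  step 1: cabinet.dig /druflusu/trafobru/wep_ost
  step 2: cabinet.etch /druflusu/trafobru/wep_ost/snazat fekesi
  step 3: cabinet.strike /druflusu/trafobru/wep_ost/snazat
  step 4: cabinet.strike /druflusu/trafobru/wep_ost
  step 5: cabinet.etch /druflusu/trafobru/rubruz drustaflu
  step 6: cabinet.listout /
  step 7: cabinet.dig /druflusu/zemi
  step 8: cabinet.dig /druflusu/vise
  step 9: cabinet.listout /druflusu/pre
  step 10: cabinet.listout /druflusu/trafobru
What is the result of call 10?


·→ dig(p: /druflusu/trafobru/wep_ost)
·← ok
·→ etch(p: /druflusu/trafobru/wep_ost/snazat, c: fekesi)
·← created
·→ strike(p: /druflusu/trafobru/wep_ost/snazat)
·← ok
·→ strike(p: /druflusu/trafobru/wep_ost)
·← ok
·→ etch(p: /druflusu/trafobru/rubruz, c: drustaflu)
·← created
·→ listout(p: /)
·← [druflusu/]
·→ dig(p: /druflusu/zemi)
·← ok
·→ dig(p: /druflusu/vise)
·← ok
·→ listout(p: /druflusu/pre)
·← []
·→ listout(p: /druflusu/trafobru)
·← [rubruz]

Answer: [rubruz]


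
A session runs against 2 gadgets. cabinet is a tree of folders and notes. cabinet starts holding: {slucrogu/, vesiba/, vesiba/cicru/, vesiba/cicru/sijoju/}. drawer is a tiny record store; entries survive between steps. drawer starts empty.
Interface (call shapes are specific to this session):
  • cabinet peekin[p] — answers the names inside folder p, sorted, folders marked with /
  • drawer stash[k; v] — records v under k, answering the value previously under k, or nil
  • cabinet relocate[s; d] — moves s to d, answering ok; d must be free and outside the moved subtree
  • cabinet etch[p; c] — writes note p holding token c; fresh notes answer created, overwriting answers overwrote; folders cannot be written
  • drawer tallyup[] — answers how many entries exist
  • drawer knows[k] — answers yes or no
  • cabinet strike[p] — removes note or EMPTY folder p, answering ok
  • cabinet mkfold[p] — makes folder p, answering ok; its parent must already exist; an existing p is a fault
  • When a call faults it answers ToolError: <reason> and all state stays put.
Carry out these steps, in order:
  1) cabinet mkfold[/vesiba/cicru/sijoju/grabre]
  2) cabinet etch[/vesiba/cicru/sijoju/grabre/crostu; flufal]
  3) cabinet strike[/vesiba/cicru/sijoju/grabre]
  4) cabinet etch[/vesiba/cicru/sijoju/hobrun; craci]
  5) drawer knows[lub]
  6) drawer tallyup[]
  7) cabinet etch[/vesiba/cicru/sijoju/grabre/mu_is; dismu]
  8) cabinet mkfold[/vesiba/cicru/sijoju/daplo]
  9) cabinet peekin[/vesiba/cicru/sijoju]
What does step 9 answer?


Answer: [daplo/, grabre/, hobrun]

Derivation:
→ cabinet mkfold(/vesiba/cicru/sijoju/grabre)
← ok
→ cabinet etch(/vesiba/cicru/sijoju/grabre/crostu, flufal)
← created
→ cabinet strike(/vesiba/cicru/sijoju/grabre)
← ToolError: not empty
→ cabinet etch(/vesiba/cicru/sijoju/hobrun, craci)
← created
→ drawer knows(lub)
← no
→ drawer tallyup()
← 0
→ cabinet etch(/vesiba/cicru/sijoju/grabre/mu_is, dismu)
← created
→ cabinet mkfold(/vesiba/cicru/sijoju/daplo)
← ok
→ cabinet peekin(/vesiba/cicru/sijoju)
← [daplo/, grabre/, hobrun]


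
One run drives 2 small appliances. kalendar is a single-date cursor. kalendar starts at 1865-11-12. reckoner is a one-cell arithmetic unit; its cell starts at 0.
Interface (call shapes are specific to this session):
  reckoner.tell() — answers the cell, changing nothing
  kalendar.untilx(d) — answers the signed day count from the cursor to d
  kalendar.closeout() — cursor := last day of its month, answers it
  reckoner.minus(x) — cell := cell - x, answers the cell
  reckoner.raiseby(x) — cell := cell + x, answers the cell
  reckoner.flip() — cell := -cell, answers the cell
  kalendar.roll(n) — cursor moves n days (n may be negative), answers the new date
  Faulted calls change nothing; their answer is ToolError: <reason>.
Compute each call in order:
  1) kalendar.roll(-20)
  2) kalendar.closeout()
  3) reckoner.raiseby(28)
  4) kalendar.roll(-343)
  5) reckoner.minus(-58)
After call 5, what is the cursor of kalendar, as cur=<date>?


Answer: cur=1864-11-22

Derivation:
% roll(n: -20) => 1865-10-23
% closeout() => 1865-10-31
% raiseby(x: 28) => 28
% roll(n: -343) => 1864-11-22
% minus(x: -58) => 86


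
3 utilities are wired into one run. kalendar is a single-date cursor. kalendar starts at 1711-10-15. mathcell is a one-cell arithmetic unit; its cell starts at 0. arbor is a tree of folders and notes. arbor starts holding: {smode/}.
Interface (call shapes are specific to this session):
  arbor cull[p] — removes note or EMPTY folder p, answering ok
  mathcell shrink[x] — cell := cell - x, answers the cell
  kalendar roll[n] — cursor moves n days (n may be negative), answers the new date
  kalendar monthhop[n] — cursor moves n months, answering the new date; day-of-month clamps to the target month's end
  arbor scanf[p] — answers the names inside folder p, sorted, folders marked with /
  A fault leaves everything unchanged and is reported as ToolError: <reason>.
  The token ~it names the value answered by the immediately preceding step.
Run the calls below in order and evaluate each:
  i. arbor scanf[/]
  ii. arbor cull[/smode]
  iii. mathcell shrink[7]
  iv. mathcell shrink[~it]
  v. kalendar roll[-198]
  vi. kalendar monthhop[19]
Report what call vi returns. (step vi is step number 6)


·→ arbor scanf(p=/)
·← [smode/]
·→ arbor cull(p=/smode)
·← ok
·→ mathcell shrink(x=7)
·← -7
·→ mathcell shrink(x=~it)
·← 0
·→ kalendar roll(n=-198)
·← 1711-03-31
·→ kalendar monthhop(n=19)
·← 1712-10-31

Answer: 1712-10-31


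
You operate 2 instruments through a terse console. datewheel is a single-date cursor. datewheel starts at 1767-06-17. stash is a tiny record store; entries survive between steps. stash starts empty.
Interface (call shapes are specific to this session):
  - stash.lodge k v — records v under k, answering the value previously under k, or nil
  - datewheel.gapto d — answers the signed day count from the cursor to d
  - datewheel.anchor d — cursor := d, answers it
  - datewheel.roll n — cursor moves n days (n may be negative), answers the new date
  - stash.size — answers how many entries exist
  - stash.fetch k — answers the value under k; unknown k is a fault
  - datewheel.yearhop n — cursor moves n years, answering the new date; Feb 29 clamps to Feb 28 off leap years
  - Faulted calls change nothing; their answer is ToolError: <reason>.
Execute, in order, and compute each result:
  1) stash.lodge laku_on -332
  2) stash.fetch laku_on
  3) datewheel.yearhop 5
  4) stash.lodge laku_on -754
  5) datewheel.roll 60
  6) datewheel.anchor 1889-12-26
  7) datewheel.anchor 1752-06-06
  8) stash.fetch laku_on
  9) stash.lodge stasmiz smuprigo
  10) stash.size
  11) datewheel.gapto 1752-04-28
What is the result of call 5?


Answer: 1772-08-16

Derivation:
# stash.lodge(k: laku_on, v: -332) ~> nil
# stash.fetch(k: laku_on) ~> -332
# datewheel.yearhop(n: 5) ~> 1772-06-17
# stash.lodge(k: laku_on, v: -754) ~> -332
# datewheel.roll(n: 60) ~> 1772-08-16
# datewheel.anchor(d: 1889-12-26) ~> 1889-12-26
# datewheel.anchor(d: 1752-06-06) ~> 1752-06-06
# stash.fetch(k: laku_on) ~> -754
# stash.lodge(k: stasmiz, v: smuprigo) ~> nil
# stash.size() ~> 2
# datewheel.gapto(d: 1752-04-28) ~> -39


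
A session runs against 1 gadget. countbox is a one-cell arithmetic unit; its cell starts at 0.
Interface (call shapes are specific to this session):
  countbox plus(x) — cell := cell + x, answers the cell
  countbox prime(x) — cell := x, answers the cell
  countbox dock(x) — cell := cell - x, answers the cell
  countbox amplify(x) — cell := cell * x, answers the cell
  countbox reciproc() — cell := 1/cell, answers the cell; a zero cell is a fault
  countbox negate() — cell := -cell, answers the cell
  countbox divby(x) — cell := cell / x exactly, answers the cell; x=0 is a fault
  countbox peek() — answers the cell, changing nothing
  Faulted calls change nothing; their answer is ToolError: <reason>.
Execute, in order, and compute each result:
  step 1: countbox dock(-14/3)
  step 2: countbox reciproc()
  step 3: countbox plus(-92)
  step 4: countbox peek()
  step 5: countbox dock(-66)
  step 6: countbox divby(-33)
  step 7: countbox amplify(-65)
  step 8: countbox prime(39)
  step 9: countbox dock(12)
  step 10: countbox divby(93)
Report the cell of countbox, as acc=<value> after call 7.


Answer: acc=-23465/462

Derivation:
>>> countbox dock -14/3
  14/3
>>> countbox reciproc
  3/14
>>> countbox plus -92
  -1285/14
>>> countbox peek
  -1285/14
>>> countbox dock -66
  -361/14
>>> countbox divby -33
  361/462
>>> countbox amplify -65
  -23465/462
>>> countbox prime 39
  39
>>> countbox dock 12
  27
>>> countbox divby 93
  9/31


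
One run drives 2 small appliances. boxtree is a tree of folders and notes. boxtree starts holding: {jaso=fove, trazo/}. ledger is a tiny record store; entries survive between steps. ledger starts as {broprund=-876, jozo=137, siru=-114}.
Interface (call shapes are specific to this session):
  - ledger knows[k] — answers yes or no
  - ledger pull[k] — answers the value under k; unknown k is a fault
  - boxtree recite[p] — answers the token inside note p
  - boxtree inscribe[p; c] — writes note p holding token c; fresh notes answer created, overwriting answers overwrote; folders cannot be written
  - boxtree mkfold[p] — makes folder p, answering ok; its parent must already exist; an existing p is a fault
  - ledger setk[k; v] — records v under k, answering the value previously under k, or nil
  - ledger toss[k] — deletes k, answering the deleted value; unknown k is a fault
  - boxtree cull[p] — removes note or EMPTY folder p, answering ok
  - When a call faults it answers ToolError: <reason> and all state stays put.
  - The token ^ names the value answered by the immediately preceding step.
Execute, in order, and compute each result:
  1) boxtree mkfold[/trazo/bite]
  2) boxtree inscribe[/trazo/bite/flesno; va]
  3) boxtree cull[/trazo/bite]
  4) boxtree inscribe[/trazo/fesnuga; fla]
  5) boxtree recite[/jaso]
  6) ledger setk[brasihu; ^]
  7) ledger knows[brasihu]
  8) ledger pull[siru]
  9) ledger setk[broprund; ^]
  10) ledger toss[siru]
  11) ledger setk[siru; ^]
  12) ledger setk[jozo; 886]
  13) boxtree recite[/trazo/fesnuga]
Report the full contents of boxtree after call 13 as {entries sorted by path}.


Answer: {jaso=fove, trazo/, trazo/bite/, trazo/bite/flesno=va, trazo/fesnuga=fla}

Derivation:
> boxtree mkfold p=/trazo/bite
:: ok
> boxtree inscribe p=/trazo/bite/flesno c=va
:: created
> boxtree cull p=/trazo/bite
:: ToolError: not empty
> boxtree inscribe p=/trazo/fesnuga c=fla
:: created
> boxtree recite p=/jaso
:: fove
> ledger setk k=brasihu v=^
:: nil
> ledger knows k=brasihu
:: yes
> ledger pull k=siru
:: -114
> ledger setk k=broprund v=^
:: -876
> ledger toss k=siru
:: -114
> ledger setk k=siru v=^
:: nil
> ledger setk k=jozo v=886
:: 137
> boxtree recite p=/trazo/fesnuga
:: fla


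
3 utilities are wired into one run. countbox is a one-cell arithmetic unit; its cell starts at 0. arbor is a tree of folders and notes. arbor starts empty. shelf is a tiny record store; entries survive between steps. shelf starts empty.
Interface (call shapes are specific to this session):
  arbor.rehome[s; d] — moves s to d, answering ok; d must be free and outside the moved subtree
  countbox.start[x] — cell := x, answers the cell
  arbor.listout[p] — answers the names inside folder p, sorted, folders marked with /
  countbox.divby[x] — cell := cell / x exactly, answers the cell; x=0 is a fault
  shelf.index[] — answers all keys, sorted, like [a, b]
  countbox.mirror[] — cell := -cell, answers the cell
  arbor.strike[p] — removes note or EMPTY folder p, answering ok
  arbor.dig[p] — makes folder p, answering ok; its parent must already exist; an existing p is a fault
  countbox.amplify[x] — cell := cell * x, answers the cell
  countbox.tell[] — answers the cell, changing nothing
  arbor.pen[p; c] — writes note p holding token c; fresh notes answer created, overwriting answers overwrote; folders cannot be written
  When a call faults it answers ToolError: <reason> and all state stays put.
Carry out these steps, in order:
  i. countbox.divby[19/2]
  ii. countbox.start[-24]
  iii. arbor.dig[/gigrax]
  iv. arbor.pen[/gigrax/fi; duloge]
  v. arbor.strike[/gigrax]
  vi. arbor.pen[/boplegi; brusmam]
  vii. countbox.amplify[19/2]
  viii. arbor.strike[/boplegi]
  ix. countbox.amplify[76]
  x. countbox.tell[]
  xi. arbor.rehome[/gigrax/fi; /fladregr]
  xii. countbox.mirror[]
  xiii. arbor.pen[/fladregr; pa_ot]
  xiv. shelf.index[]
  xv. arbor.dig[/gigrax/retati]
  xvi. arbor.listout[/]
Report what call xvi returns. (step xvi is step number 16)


Answer: [fladregr, gigrax/]

Derivation:
% 1. countbox.divby(19/2) ~> 0
% 2. countbox.start(-24) ~> -24
% 3. arbor.dig(/gigrax) ~> ok
% 4. arbor.pen(/gigrax/fi, duloge) ~> created
% 5. arbor.strike(/gigrax) ~> ToolError: not empty
% 6. arbor.pen(/boplegi, brusmam) ~> created
% 7. countbox.amplify(19/2) ~> -228
% 8. arbor.strike(/boplegi) ~> ok
% 9. countbox.amplify(76) ~> -17328
% 10. countbox.tell() ~> -17328
% 11. arbor.rehome(/gigrax/fi, /fladregr) ~> ok
% 12. countbox.mirror() ~> 17328
% 13. arbor.pen(/fladregr, pa_ot) ~> overwrote
% 14. shelf.index() ~> []
% 15. arbor.dig(/gigrax/retati) ~> ok
% 16. arbor.listout(/) ~> [fladregr, gigrax/]


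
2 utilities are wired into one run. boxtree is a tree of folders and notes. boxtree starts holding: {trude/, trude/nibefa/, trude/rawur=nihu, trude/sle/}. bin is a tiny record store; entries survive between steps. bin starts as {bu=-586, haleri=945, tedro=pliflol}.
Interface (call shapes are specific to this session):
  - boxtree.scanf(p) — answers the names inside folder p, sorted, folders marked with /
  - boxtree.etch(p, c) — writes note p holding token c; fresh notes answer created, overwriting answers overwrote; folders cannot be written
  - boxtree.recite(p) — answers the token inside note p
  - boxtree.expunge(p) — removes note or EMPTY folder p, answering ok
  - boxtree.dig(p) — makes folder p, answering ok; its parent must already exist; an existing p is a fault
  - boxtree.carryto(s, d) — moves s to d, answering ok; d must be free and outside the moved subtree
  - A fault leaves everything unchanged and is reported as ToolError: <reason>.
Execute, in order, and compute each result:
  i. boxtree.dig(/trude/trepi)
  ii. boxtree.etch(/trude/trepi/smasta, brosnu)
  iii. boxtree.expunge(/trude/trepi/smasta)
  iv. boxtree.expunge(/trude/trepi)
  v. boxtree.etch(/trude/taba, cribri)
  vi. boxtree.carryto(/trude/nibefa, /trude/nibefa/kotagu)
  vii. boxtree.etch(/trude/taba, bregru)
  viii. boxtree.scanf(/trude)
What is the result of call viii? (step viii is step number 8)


Do: boxtree.dig[/trude/trepi]
See: ok
Do: boxtree.etch[/trude/trepi/smasta; brosnu]
See: created
Do: boxtree.expunge[/trude/trepi/smasta]
See: ok
Do: boxtree.expunge[/trude/trepi]
See: ok
Do: boxtree.etch[/trude/taba; cribri]
See: created
Do: boxtree.carryto[/trude/nibefa; /trude/nibefa/kotagu]
See: ToolError: into itself
Do: boxtree.etch[/trude/taba; bregru]
See: overwrote
Do: boxtree.scanf[/trude]
See: [nibefa/, rawur, sle/, taba]

Answer: [nibefa/, rawur, sle/, taba]


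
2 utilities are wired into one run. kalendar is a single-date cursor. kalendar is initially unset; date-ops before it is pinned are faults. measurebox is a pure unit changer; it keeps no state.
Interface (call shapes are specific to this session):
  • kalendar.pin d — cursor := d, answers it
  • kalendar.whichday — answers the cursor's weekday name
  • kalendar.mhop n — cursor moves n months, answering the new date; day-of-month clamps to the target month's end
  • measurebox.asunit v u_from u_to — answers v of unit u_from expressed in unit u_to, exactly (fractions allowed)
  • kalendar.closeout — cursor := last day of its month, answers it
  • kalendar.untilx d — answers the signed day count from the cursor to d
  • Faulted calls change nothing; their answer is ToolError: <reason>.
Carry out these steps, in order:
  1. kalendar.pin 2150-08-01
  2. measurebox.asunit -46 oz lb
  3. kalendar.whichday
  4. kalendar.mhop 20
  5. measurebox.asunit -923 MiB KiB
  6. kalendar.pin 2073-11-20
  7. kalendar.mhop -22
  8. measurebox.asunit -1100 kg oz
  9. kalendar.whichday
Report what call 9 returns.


Answer: Wednesday

Derivation:
% kalendar.pin 2150-08-01
  2150-08-01
% measurebox.asunit -46 oz lb
  -23/8
% kalendar.whichday
  Saturday
% kalendar.mhop 20
  2152-04-01
% measurebox.asunit -923 MiB KiB
  -945152
% kalendar.pin 2073-11-20
  2073-11-20
% kalendar.mhop -22
  2072-01-20
% measurebox.asunit -1100 kg oz
  -160000000000/4123567
% kalendar.whichday
  Wednesday


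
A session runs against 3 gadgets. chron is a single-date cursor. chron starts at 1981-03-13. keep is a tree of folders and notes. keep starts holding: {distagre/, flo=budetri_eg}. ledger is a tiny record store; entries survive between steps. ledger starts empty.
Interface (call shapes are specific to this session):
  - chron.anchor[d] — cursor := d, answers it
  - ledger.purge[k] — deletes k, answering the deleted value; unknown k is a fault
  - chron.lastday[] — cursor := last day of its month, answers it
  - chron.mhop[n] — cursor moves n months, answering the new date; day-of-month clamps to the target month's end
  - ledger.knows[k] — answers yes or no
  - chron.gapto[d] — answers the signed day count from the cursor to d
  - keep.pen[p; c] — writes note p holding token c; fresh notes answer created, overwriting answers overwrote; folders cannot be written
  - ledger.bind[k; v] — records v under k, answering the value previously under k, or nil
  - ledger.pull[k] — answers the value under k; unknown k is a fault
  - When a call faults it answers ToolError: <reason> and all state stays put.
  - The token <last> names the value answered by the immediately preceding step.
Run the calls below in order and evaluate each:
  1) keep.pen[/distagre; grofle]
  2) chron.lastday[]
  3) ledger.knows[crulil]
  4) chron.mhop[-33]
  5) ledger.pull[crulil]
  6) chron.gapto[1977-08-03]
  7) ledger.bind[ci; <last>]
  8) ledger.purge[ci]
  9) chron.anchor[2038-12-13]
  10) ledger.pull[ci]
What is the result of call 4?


-> keep.pen(/distagre, grofle)
<- ToolError: is a directory
-> chron.lastday()
<- 1981-03-31
-> ledger.knows(crulil)
<- no
-> chron.mhop(-33)
<- 1978-06-30
-> ledger.pull(crulil)
<- ToolError: no such key crulil
-> chron.gapto(1977-08-03)
<- -331
-> ledger.bind(ci, <last>)
<- nil
-> ledger.purge(ci)
<- -331
-> chron.anchor(2038-12-13)
<- 2038-12-13
-> ledger.pull(ci)
<- ToolError: no such key ci

Answer: 1978-06-30


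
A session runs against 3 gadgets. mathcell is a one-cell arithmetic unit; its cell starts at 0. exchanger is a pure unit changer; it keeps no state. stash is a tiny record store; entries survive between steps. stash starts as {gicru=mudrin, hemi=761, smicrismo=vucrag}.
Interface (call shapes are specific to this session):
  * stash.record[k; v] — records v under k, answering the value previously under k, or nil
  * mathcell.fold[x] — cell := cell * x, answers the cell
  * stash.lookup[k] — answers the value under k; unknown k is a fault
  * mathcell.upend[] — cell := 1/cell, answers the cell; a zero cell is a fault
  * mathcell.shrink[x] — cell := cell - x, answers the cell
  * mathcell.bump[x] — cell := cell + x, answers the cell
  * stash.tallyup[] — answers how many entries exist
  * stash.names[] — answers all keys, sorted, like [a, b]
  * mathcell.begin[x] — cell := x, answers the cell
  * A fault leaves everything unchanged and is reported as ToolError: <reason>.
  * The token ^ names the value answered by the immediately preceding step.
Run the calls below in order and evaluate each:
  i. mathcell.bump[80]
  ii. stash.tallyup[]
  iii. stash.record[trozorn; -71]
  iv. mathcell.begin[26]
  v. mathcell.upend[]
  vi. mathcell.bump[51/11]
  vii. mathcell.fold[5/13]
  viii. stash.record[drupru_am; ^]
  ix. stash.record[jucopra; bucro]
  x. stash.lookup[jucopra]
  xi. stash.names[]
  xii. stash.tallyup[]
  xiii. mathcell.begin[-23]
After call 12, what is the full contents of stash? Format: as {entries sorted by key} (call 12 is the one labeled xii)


Answer: {drupru_am=6685/3718, gicru=mudrin, hemi=761, jucopra=bucro, smicrismo=vucrag, trozorn=-71}

Derivation:
# bump(x=80) -> 80
# tallyup() -> 3
# record(k=trozorn, v=-71) -> nil
# begin(x=26) -> 26
# upend() -> 1/26
# bump(x=51/11) -> 1337/286
# fold(x=5/13) -> 6685/3718
# record(k=drupru_am, v=^) -> nil
# record(k=jucopra, v=bucro) -> nil
# lookup(k=jucopra) -> bucro
# names() -> [drupru_am, gicru, hemi, jucopra, smicrismo, trozorn]
# tallyup() -> 6
# begin(x=-23) -> -23


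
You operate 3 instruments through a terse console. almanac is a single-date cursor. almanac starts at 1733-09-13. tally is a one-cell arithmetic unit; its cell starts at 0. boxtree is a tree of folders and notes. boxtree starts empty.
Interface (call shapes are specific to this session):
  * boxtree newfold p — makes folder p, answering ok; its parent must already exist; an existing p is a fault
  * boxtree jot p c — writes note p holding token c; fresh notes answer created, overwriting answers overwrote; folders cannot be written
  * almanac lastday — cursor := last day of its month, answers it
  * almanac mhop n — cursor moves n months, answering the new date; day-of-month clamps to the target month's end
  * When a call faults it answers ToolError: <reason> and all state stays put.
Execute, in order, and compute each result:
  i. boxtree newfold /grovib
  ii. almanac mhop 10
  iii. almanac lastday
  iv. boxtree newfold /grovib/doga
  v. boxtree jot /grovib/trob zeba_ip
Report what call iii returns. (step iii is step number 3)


Answer: 1734-07-31

Derivation:
Calling boxtree newfold using p: /grovib, → ok.
I use almanac mhop using n: 10, giving 1734-07-13.
Calling almanac lastday, and see 1734-07-31.
Then boxtree newfold using p: /grovib/doga, which returns ok.
Now I run boxtree jot using p: /grovib/trob, c: zeba_ip, yielding created.


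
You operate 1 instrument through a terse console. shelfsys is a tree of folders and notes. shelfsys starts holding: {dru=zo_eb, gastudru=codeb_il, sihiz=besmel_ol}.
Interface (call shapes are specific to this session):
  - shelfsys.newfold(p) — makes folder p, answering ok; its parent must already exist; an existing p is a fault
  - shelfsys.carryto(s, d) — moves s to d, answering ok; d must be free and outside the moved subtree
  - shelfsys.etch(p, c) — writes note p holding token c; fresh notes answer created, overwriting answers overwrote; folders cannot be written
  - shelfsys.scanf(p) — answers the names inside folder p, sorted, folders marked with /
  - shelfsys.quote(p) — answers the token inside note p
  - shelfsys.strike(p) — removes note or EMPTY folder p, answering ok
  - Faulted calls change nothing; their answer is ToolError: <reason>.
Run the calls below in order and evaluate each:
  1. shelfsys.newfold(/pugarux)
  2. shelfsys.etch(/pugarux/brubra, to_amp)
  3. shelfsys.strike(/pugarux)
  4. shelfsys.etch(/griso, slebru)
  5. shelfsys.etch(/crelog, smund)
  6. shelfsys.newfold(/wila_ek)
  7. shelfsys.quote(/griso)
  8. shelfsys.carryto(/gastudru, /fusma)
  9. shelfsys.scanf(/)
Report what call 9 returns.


Answer: [crelog, dru, fusma, griso, pugarux/, sihiz, wila_ek/]

Derivation:
==> shelfsys.newfold(p→/pugarux)
<== ok
==> shelfsys.etch(p→/pugarux/brubra, c→to_amp)
<== created
==> shelfsys.strike(p→/pugarux)
<== ToolError: not empty
==> shelfsys.etch(p→/griso, c→slebru)
<== created
==> shelfsys.etch(p→/crelog, c→smund)
<== created
==> shelfsys.newfold(p→/wila_ek)
<== ok
==> shelfsys.quote(p→/griso)
<== slebru
==> shelfsys.carryto(s→/gastudru, d→/fusma)
<== ok
==> shelfsys.scanf(p→/)
<== [crelog, dru, fusma, griso, pugarux/, sihiz, wila_ek/]


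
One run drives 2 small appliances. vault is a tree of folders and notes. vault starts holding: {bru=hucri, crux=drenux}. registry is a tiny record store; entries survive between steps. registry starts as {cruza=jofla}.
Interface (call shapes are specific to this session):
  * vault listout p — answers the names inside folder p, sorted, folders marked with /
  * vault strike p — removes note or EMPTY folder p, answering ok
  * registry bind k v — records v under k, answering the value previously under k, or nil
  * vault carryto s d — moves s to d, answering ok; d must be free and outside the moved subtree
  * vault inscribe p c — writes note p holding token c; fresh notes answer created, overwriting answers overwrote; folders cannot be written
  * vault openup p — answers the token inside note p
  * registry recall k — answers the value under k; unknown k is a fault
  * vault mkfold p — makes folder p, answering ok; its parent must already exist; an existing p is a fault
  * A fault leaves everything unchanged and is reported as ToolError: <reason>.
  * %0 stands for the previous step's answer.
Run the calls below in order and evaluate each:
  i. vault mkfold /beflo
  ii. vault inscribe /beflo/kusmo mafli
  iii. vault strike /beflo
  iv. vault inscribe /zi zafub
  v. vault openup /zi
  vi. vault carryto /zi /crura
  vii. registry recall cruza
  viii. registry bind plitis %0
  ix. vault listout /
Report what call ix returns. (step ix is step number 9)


Answer: [beflo/, bru, crura, crux]

Derivation:
Step: vault mkfold[p→/beflo]
Result: ok
Step: vault inscribe[p→/beflo/kusmo; c→mafli]
Result: created
Step: vault strike[p→/beflo]
Result: ToolError: not empty
Step: vault inscribe[p→/zi; c→zafub]
Result: created
Step: vault openup[p→/zi]
Result: zafub
Step: vault carryto[s→/zi; d→/crura]
Result: ok
Step: registry recall[k→cruza]
Result: jofla
Step: registry bind[k→plitis; v→%0]
Result: nil
Step: vault listout[p→/]
Result: [beflo/, bru, crura, crux]


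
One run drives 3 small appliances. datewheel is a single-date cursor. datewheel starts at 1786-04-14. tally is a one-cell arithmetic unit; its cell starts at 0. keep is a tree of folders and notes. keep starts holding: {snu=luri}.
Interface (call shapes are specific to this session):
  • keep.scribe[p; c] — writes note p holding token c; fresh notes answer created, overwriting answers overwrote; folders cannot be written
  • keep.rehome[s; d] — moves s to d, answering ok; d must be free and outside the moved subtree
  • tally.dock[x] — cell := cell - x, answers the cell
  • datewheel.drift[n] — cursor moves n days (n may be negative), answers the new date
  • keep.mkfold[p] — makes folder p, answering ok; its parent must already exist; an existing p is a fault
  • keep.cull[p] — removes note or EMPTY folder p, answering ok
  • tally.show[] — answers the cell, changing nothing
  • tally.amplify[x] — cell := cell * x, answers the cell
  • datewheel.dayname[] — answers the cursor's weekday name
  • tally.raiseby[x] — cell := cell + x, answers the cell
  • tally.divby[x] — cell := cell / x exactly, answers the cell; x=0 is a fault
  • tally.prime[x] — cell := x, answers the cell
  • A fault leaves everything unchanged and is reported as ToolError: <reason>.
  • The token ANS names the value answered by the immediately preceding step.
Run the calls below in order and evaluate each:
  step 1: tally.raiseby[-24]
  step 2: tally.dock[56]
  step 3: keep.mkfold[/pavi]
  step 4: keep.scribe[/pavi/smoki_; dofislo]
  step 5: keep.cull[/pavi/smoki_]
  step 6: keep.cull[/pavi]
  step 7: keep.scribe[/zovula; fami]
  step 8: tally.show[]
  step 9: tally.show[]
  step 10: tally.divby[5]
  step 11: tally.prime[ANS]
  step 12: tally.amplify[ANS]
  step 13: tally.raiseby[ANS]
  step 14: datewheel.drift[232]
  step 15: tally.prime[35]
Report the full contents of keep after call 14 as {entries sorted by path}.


Answer: {snu=luri, zovula=fami}

Derivation:
[in] raiseby x: -24
  -24
[in] dock x: 56
  -80
[in] mkfold p: /pavi
  ok
[in] scribe p: /pavi/smoki_ c: dofislo
  created
[in] cull p: /pavi/smoki_
  ok
[in] cull p: /pavi
  ok
[in] scribe p: /zovula c: fami
  created
[in] show
  -80
[in] show
  -80
[in] divby x: 5
  -16
[in] prime x: ANS
  -16
[in] amplify x: ANS
  256
[in] raiseby x: ANS
  512
[in] drift n: 232
  1786-12-02
[in] prime x: 35
  35


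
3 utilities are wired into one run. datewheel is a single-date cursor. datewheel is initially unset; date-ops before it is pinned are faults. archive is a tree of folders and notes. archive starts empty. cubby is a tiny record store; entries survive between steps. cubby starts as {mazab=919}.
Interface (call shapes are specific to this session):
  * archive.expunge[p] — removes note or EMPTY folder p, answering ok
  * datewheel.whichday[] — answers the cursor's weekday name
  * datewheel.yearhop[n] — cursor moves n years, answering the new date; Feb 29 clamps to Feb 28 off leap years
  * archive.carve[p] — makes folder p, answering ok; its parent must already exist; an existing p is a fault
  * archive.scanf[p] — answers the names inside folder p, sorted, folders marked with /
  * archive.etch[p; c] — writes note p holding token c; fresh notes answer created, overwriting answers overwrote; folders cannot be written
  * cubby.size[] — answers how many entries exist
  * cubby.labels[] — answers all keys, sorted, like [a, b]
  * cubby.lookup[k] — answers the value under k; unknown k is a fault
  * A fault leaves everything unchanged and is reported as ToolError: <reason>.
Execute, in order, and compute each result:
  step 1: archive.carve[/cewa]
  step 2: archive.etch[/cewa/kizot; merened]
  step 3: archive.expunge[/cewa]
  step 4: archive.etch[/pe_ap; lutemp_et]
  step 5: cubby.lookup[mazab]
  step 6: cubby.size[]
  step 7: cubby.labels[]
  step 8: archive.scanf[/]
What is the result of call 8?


→ carve(p='/cewa')
← ok
→ etch(p='/cewa/kizot', c='merened')
← created
→ expunge(p='/cewa')
← ToolError: not empty
→ etch(p='/pe_ap', c='lutemp_et')
← created
→ lookup(k='mazab')
← 919
→ size()
← 1
→ labels()
← [mazab]
→ scanf(p='/')
← [cewa/, pe_ap]

Answer: [cewa/, pe_ap]


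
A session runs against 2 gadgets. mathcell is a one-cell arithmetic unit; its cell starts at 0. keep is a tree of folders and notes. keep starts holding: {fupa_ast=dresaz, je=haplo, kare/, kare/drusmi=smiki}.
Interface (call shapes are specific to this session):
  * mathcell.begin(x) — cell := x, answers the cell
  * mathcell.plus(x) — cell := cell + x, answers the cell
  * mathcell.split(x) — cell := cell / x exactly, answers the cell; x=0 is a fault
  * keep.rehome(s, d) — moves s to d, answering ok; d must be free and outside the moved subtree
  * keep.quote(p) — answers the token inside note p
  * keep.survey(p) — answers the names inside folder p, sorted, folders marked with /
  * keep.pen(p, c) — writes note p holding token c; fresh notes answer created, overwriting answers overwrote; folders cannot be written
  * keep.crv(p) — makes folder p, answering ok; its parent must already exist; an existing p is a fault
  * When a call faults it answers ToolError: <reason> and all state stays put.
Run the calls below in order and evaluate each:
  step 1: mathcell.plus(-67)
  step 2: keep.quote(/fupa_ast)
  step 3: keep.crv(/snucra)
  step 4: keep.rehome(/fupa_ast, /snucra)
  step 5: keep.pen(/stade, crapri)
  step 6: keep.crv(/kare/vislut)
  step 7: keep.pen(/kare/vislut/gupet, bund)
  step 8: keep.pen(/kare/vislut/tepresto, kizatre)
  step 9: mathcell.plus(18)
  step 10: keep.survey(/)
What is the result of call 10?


CALL plus[x→-67]
RET  -67
CALL quote[p→/fupa_ast]
RET  dresaz
CALL crv[p→/snucra]
RET  ok
CALL rehome[s→/fupa_ast; d→/snucra]
RET  ToolError: exists
CALL pen[p→/stade; c→crapri]
RET  created
CALL crv[p→/kare/vislut]
RET  ok
CALL pen[p→/kare/vislut/gupet; c→bund]
RET  created
CALL pen[p→/kare/vislut/tepresto; c→kizatre]
RET  created
CALL plus[x→18]
RET  -49
CALL survey[p→/]
RET  [fupa_ast, je, kare/, snucra/, stade]

Answer: [fupa_ast, je, kare/, snucra/, stade]


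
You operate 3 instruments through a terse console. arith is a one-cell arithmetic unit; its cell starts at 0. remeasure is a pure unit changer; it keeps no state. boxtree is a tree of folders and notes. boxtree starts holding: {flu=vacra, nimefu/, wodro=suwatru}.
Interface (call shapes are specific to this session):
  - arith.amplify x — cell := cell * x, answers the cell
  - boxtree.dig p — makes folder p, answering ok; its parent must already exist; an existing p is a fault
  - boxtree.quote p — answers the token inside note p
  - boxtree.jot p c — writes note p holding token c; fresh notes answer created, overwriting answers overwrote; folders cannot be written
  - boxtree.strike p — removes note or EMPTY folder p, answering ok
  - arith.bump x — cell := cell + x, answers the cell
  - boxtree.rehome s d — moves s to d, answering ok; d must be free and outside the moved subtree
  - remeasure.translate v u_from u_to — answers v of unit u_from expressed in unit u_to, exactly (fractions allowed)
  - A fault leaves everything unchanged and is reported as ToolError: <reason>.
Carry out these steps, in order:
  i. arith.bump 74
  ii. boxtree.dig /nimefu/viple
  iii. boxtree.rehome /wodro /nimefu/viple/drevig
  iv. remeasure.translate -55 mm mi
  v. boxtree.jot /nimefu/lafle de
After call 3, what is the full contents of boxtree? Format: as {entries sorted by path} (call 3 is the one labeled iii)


>>> bump x=74
= 74
>>> dig p=/nimefu/viple
= ok
>>> rehome s=/wodro d=/nimefu/viple/drevig
= ok
>>> translate v=-55 u_from=mm u_to=mi
= -5/146304
>>> jot p=/nimefu/lafle c=de
= created

Answer: {flu=vacra, nimefu/, nimefu/viple/, nimefu/viple/drevig=suwatru}


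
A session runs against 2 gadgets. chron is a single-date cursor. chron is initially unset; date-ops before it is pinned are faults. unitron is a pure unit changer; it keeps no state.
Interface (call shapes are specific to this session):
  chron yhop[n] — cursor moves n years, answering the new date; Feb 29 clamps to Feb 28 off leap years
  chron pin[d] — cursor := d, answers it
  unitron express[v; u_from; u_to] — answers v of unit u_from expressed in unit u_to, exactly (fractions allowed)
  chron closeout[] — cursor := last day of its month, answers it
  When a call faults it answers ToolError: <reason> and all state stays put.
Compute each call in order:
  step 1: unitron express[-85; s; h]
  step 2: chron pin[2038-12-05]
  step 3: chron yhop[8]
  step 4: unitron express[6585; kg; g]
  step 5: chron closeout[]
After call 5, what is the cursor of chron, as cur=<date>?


Answer: cur=2046-12-31

Derivation:
~$ unitron express v=-85 u_from=s u_to=h
= -17/720
~$ chron pin d=2038-12-05
= 2038-12-05
~$ chron yhop n=8
= 2046-12-05
~$ unitron express v=6585 u_from=kg u_to=g
= 6585000
~$ chron closeout
= 2046-12-31


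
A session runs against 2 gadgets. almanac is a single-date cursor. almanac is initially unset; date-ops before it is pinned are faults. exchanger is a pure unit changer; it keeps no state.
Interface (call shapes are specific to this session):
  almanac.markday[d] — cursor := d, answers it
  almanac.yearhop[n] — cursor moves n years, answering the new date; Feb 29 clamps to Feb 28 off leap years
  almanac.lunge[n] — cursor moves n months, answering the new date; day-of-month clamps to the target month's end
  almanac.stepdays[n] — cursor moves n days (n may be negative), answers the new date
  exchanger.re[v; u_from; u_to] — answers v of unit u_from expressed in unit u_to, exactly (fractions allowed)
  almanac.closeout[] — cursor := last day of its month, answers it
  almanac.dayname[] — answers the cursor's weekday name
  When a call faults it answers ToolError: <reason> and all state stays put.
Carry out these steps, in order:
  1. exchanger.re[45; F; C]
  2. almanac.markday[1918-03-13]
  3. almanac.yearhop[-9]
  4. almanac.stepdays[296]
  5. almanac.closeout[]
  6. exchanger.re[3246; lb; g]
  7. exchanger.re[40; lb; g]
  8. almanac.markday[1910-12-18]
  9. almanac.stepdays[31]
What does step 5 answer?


CALL exchanger.re[v='45'; u_from='F'; u_to='C']
RET  65/9
CALL almanac.markday[d='1918-03-13']
RET  1918-03-13
CALL almanac.yearhop[n='-9']
RET  1909-03-13
CALL almanac.stepdays[n='296']
RET  1910-01-03
CALL almanac.closeout[]
RET  1910-01-31
CALL exchanger.re[v='3246'; u_from='lb'; u_to='g']
RET  73618041651/50000
CALL exchanger.re[v='40'; u_from='lb'; u_to='g']
RET  45359237/2500
CALL almanac.markday[d='1910-12-18']
RET  1910-12-18
CALL almanac.stepdays[n='31']
RET  1911-01-18

Answer: 1910-01-31


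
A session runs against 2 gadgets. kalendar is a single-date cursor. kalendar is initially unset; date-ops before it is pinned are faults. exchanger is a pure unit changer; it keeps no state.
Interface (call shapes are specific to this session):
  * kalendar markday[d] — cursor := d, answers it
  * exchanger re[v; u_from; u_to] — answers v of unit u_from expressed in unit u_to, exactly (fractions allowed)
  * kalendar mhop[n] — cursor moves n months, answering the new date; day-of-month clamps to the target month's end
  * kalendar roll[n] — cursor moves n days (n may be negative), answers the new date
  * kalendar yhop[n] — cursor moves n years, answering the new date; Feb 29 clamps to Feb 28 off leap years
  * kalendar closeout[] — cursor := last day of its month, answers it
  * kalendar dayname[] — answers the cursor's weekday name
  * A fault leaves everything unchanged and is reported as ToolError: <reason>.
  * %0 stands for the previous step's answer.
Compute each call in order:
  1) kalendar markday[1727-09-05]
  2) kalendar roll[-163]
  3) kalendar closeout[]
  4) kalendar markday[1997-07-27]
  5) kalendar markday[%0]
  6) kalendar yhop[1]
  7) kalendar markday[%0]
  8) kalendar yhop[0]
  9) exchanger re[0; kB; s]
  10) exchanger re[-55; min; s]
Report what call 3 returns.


==> kalendar markday(d→1727-09-05)
<== 1727-09-05
==> kalendar roll(n→-163)
<== 1727-03-26
==> kalendar closeout()
<== 1727-03-31
==> kalendar markday(d→1997-07-27)
<== 1997-07-27
==> kalendar markday(d→%0)
<== 1997-07-27
==> kalendar yhop(n→1)
<== 1998-07-27
==> kalendar markday(d→%0)
<== 1998-07-27
==> kalendar yhop(n→0)
<== 1998-07-27
==> exchanger re(v→0, u_from→kB, u_to→s)
<== ToolError: incompatible units
==> exchanger re(v→-55, u_from→min, u_to→s)
<== -3300

Answer: 1727-03-31
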